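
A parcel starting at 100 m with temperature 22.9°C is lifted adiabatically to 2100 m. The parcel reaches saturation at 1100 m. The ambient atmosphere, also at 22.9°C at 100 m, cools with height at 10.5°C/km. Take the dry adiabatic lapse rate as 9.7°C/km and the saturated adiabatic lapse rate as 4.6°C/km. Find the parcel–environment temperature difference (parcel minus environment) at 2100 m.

Parcel:
  Dry to 1100 m: -9.7 × 1 km = -9.7°C, so T = 13.2°C.
  Saturated to 2100 m: -4.6 × 1 km = -4.6°C, so T = 8.6°C.
Environment:
  Environment to 2100 m: -10.5 × 2 km = -21°C, so T = 1.9°C.
T_parcel − T_env = 8.6 − 1.9 = +6.7°C

+6.7°C (parcel warmer than environment)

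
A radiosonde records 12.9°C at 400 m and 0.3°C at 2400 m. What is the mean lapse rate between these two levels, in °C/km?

Γ = −ΔT/Δz = (12.9 − 0.3) / (2400 − 400) m
  = 12.6°C / 2 km = 6.3°C/km

6.3°C/km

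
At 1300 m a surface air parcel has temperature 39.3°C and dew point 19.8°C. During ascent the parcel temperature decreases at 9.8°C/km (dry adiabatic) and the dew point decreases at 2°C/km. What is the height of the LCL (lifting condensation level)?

T and T_d converge at 9.8 − 2 = 7.8°C per km
Height above start = (39.3 − 19.8) / 7.8 = 2.5 km
LCL altitude = 1300 m + 2500 m = 3800 m

3800 m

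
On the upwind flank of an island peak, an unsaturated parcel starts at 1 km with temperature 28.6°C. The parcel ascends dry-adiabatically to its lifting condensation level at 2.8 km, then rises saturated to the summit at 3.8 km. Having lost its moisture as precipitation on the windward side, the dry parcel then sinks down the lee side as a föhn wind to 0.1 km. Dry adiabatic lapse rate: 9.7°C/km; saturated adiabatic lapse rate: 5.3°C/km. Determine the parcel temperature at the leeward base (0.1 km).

From 1000 m to 2800 m (dry): cools by 9.7 × 1.8 = 17.46°C, giving 11.14°C.
From 2800 m to 3800 m (saturated): cools by 5.3 × 1 = 5.3°C, giving 5.84°C.
From 3800 m to 100 m (dry descent): warms by 9.7 × 3.7 = 35.89°C, giving 41.73°C.

41.73°C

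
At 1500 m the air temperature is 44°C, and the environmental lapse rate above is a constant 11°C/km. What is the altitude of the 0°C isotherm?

Height above start = (44 − 0) / 11 = 4 km
Altitude = 1500 m + 4000 m = 5500 m

5500 m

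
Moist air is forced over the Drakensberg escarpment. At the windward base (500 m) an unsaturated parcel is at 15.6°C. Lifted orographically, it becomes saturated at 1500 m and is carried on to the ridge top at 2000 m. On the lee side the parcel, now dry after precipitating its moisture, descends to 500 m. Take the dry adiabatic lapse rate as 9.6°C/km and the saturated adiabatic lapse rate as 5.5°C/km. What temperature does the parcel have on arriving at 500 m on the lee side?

From 500 m to 1500 m (dry): cools by 9.6 × 1 = 9.6°C, giving 6°C.
From 1500 m to 2000 m (saturated): cools by 5.5 × 0.5 = 2.75°C, giving 3.25°C.
From 2000 m to 500 m (dry descent): warms by 9.6 × 1.5 = 14.4°C, giving 17.65°C.

17.65°C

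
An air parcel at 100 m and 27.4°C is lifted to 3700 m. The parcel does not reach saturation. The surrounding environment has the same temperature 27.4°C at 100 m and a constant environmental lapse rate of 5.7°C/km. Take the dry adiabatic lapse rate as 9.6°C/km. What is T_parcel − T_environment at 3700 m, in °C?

-14.04°C (parcel cooler than environment)

Parcel:
  100–3700 m, dry: Δz = 3.6 km ⇒ ΔT = -34.56°C; T = -7.16°C
Environment:
  100–3700 m, environment: Δz = 3.6 km ⇒ ΔT = -20.52°C; T = 6.88°C
T_parcel − T_env = -7.16 − 6.88 = -14.04°C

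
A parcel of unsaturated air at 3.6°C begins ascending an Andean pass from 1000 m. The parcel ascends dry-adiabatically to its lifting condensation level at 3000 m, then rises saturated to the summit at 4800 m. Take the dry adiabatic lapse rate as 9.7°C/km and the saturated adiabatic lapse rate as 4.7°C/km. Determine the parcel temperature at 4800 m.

-24.26°C

Dry to 3000 m: -9.7 × 2 km = -19.4°C, so T = -15.8°C.
Saturated to 4800 m: -4.7 × 1.8 km = -8.46°C, so T = -24.26°C.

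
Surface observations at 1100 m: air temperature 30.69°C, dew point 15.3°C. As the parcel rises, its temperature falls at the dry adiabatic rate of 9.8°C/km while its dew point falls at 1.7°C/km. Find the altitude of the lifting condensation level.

3000 m

T and T_d converge at 9.8 − 1.7 = 8.1°C per km
Height above start = (30.69 − 15.3) / 8.1 = 1.9 km
LCL altitude = 1100 m + 1900 m = 3000 m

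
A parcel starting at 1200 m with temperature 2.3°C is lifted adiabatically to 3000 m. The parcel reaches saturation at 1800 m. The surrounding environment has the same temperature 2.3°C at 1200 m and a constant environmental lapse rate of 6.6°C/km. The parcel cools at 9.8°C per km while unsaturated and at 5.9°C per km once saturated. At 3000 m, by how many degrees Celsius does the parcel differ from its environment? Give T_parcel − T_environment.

-1.08°C (parcel cooler than environment)

Parcel:
  1200–1800 m, dry: Δz = 0.6 km ⇒ ΔT = -5.88°C; T = -3.58°C
  1800–3000 m, saturated: Δz = 1.2 km ⇒ ΔT = -7.08°C; T = -10.66°C
Environment:
  1200–3000 m, environment: Δz = 1.8 km ⇒ ΔT = -11.88°C; T = -9.58°C
T_parcel − T_env = -10.66 − (-9.58) = -1.08°C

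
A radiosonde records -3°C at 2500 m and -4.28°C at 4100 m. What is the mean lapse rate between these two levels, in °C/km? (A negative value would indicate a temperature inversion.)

Γ = −ΔT/Δz = (-3 − (-4.28)) / (4100 − 2500) m
  = 1.28°C / 1.6 km = 0.8°C/km

0.8°C/km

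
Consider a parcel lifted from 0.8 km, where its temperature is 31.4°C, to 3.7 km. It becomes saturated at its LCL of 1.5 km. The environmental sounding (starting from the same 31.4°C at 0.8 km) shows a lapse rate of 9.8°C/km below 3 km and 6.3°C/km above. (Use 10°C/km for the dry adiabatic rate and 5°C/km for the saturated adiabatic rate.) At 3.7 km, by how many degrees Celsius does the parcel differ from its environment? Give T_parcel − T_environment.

+7.97°C (parcel warmer than environment)

Parcel:
  800–1500 m, dry: Δz = 0.7 km ⇒ ΔT = -7°C; T = 24.4°C
  1500–3700 m, saturated: Δz = 2.2 km ⇒ ΔT = -11°C; T = 13.4°C
Environment:
  800–3000 m, environment, lower layer: Δz = 2.2 km ⇒ ΔT = -21.56°C; T = 9.84°C
  3000–3700 m, environment, upper layer: Δz = 0.7 km ⇒ ΔT = -4.41°C; T = 5.43°C
T_parcel − T_env = 13.4 − 5.43 = +7.97°C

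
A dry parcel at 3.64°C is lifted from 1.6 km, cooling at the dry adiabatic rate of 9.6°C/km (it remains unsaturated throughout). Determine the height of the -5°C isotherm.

Height above start = (3.64 − (-5)) / 9.6 = 0.9 km
Altitude = 1600 m + 900 m = 2500 m

2.5 km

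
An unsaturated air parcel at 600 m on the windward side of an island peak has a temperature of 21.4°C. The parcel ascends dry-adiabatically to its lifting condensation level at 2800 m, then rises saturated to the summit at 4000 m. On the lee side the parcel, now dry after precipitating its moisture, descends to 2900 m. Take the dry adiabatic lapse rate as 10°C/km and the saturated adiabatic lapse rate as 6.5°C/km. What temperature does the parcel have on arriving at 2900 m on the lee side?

Dry to 2800 m: -10 × 2.2 km = -22°C, so T = -0.6°C.
Saturated to 4000 m: -6.5 × 1.2 km = -7.8°C, so T = -8.4°C.
Dry descent to 2900 m: +10 × 1.1 km = +11°C, so T = 2.6°C.

2.6°C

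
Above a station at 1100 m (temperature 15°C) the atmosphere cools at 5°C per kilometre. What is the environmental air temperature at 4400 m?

1100–4400 m, environmental: Δz = 3.3 km ⇒ ΔT = -16.5°C; T = -1.5°C

-1.5°C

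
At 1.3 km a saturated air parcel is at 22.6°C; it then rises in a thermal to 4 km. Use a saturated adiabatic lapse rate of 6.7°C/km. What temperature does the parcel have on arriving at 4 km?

4.51°C

From 1300 m to 4000 m (saturated adiabatic): cools by 6.7 × 2.7 = 18.09°C, giving 4.51°C.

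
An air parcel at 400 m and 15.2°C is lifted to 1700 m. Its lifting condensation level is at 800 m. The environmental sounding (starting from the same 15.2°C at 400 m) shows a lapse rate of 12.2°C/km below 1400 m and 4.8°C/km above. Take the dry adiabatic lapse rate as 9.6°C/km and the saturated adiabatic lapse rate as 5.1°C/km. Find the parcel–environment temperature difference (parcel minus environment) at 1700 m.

Parcel:
  From 400 m to 800 m (dry): cools by 9.6 × 0.4 = 3.84°C, giving 11.36°C.
  From 800 m to 1700 m (saturated): cools by 5.1 × 0.9 = 4.59°C, giving 6.77°C.
Environment:
  From 400 m to 1400 m (environment, lower layer): cools by 12.2 × 1 = 12.2°C, giving 3°C.
  From 1400 m to 1700 m (environment, upper layer): cools by 4.8 × 0.3 = 1.44°C, giving 1.56°C.
T_parcel − T_env = 6.77 − 1.56 = +5.21°C

+5.21°C (parcel warmer than environment)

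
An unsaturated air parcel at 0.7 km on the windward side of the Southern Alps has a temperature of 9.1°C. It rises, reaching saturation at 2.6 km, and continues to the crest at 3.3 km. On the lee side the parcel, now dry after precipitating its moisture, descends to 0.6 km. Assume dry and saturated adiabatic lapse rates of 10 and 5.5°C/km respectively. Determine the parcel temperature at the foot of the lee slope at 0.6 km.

13.25°C

700–2600 m, dry: Δz = 1.9 km ⇒ ΔT = -19°C; T = -9.9°C
2600–3300 m, saturated: Δz = 0.7 km ⇒ ΔT = -3.85°C; T = -13.75°C
3300–600 m, dry descent: Δz = 2.7 km ⇒ ΔT = +27°C; T = 13.25°C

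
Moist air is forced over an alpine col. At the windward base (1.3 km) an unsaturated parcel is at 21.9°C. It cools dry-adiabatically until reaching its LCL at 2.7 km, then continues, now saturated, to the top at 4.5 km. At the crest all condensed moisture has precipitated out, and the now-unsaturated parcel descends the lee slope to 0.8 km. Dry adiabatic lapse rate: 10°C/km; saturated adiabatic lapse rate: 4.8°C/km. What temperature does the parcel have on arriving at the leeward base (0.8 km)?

36.26°C

Dry to 2700 m: -10 × 1.4 km = -14°C, so T = 7.9°C.
Saturated to 4500 m: -4.8 × 1.8 km = -8.64°C, so T = -0.74°C.
Dry descent to 800 m: +10 × 3.7 km = +37°C, so T = 36.26°C.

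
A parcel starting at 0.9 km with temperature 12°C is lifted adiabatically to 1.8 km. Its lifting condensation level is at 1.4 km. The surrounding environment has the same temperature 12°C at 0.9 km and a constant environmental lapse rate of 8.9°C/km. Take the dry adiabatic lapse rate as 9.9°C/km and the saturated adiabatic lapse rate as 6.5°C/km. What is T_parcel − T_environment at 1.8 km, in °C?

Parcel:
  Dry to 1400 m: -9.9 × 0.5 km = -4.95°C, so T = 7.05°C.
  Saturated to 1800 m: -6.5 × 0.4 km = -2.6°C, so T = 4.45°C.
Environment:
  Environment to 1800 m: -8.9 × 0.9 km = -8.01°C, so T = 3.99°C.
T_parcel − T_env = 4.45 − 3.99 = +0.46°C

+0.46°C (parcel warmer than environment)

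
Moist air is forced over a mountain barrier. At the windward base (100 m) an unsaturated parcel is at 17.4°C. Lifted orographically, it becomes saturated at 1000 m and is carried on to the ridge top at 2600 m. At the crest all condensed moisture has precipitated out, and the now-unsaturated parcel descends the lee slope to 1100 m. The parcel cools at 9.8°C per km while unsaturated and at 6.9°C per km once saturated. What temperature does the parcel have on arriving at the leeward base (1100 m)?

12.24°C

Dry to 1000 m: -9.8 × 0.9 km = -8.82°C, so T = 8.58°C.
Saturated to 2600 m: -6.9 × 1.6 km = -11.04°C, so T = -2.46°C.
Dry descent to 1100 m: +9.8 × 1.5 km = +14.7°C, so T = 12.24°C.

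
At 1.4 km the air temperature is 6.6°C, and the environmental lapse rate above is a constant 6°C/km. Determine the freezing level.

Height above start = (6.6 − 0) / 6 = 1.1 km
Altitude = 1400 m + 1100 m = 2500 m

2.5 km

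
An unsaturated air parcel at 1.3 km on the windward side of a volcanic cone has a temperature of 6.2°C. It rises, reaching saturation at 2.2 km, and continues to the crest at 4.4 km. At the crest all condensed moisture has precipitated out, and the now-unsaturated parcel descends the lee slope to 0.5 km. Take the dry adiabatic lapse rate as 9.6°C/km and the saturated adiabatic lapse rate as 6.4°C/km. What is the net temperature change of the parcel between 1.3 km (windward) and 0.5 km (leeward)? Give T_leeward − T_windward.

Dry to 2200 m: -9.6 × 0.9 km = -8.64°C, so T = -2.44°C.
Saturated to 4400 m: -6.4 × 2.2 km = -14.08°C, so T = -16.52°C.
Dry descent to 500 m: +9.6 × 3.9 km = +37.44°C, so T = 20.92°C.
Net change vs windward start: 20.92 − 6.2 = +14.72°C

+14.72°C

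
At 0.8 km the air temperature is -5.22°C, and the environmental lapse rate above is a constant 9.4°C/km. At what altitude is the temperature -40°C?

Height above start = (-5.22 − (-40)) / 9.4 = 3.7 km
Altitude = 800 m + 3700 m = 4500 m

4.5 km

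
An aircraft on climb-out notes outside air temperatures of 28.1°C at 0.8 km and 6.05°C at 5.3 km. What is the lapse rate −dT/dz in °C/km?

4.9°C/km

Γ = −ΔT/Δz = (28.1 − 6.05) / (5300 − 800) m
  = 22.05°C / 4.5 km = 4.9°C/km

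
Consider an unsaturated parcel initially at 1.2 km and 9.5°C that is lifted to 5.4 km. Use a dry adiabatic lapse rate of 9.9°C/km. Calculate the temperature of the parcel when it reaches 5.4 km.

1200 → 5400 m (dry adiabatic, 9.9°C/km): ΔT = -9.9 × 4.2 = -41.58°C → T = -32.08°C

-32.08°C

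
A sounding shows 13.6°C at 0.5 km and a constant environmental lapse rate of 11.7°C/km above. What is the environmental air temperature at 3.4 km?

500–3400 m, environmental: Δz = 2.9 km ⇒ ΔT = -33.93°C; T = -20.33°C

-20.33°C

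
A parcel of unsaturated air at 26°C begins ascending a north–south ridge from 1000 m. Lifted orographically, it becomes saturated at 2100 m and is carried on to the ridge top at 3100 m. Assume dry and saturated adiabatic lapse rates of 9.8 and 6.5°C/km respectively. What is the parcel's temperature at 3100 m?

1000–2100 m, dry: Δz = 1.1 km ⇒ ΔT = -10.78°C; T = 15.22°C
2100–3100 m, saturated: Δz = 1 km ⇒ ΔT = -6.5°C; T = 8.72°C

8.72°C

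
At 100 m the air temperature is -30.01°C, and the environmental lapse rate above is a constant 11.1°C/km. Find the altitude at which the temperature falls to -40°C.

1000 m

Height above start = (-30.01 − (-40)) / 11.1 = 0.9 km
Altitude = 100 m + 900 m = 1000 m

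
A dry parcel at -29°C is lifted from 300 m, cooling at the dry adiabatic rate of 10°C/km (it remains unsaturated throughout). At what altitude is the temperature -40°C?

Height above start = (-29 − (-40)) / 10 = 1.1 km
Altitude = 300 m + 1100 m = 1400 m

1400 m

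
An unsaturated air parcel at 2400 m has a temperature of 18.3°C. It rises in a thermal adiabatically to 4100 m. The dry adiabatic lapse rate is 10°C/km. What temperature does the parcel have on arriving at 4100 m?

1.3°C

2400–4100 m, dry adiabatic: Δz = 1.7 km ⇒ ΔT = -17°C; T = 1.3°C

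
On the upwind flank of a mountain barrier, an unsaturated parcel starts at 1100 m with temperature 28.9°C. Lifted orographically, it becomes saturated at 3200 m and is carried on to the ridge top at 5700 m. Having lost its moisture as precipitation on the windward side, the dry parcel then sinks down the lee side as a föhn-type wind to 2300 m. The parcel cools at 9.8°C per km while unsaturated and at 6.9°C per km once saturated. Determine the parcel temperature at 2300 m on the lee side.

24.39°C

Dry to 3200 m: -9.8 × 2.1 km = -20.58°C, so T = 8.32°C.
Saturated to 5700 m: -6.9 × 2.5 km = -17.25°C, so T = -8.93°C.
Dry descent to 2300 m: +9.8 × 3.4 km = +33.32°C, so T = 24.39°C.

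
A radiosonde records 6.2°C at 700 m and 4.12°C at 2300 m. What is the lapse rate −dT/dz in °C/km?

1.3°C/km

Γ = −ΔT/Δz = (6.2 − 4.12) / (2300 − 700) m
  = 2.08°C / 1.6 km = 1.3°C/km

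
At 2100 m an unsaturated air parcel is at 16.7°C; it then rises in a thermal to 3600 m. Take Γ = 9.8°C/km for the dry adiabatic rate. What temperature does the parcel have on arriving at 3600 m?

Dry adiabatic to 3600 m: -9.8 × 1.5 km = -14.7°C, so T = 2°C.

2°C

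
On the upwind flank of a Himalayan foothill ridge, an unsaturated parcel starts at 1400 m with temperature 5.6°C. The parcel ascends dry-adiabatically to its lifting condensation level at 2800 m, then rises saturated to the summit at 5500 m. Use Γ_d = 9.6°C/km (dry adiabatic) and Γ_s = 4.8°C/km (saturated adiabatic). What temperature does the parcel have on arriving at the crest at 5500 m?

-20.8°C

Dry to 2800 m: -9.6 × 1.4 km = -13.44°C, so T = -7.84°C.
Saturated to 5500 m: -4.8 × 2.7 km = -12.96°C, so T = -20.8°C.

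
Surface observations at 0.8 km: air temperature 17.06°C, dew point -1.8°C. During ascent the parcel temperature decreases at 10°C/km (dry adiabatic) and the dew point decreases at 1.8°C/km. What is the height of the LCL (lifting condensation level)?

3.1 km

T and T_d converge at 10 − 1.8 = 8.2°C per km
Height above start = (17.06 − (-1.8)) / 8.2 = 2.3 km
LCL altitude = 800 m + 2300 m = 3100 m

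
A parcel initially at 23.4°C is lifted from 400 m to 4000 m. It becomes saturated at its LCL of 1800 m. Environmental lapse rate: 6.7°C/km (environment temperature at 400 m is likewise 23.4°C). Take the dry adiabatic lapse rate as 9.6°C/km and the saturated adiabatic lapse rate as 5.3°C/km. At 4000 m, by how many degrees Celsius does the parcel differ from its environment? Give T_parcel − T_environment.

Parcel:
  400 → 1800 m (dry, 9.6°C/km): ΔT = -9.6 × 1.4 = -13.44°C → T = 9.96°C
  1800 → 4000 m (saturated, 5.3°C/km): ΔT = -5.3 × 2.2 = -11.66°C → T = -1.7°C
Environment:
  400 → 4000 m (environment, 6.7°C/km): ΔT = -6.7 × 3.6 = -24.12°C → T = -0.72°C
T_parcel − T_env = -1.7 − (-0.72) = -0.98°C

-0.98°C (parcel cooler than environment)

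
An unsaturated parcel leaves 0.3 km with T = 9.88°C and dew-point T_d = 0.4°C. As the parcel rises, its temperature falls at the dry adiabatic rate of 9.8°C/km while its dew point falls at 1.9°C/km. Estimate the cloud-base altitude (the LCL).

T and T_d converge at 9.8 − 1.9 = 7.9°C per km
Height above start = (9.88 − 0.4) / 7.9 = 1.2 km
LCL altitude = 300 m + 1200 m = 1500 m

1.5 km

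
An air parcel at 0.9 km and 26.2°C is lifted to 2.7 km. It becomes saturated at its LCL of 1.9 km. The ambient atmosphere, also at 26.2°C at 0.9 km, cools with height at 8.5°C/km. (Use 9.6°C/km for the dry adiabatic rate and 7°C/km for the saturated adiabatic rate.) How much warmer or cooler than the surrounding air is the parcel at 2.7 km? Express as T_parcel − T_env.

Parcel:
  900 → 1900 m (dry, 9.6°C/km): ΔT = -9.6 × 1 = -9.6°C → T = 16.6°C
  1900 → 2700 m (saturated, 7°C/km): ΔT = -7 × 0.8 = -5.6°C → T = 11°C
Environment:
  900 → 2700 m (environment, 8.5°C/km): ΔT = -8.5 × 1.8 = -15.3°C → T = 10.9°C
T_parcel − T_env = 11 − 10.9 = +0.1°C

+0.1°C (parcel warmer than environment)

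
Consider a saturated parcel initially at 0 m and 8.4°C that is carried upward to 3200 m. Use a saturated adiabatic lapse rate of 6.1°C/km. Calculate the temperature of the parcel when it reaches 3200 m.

0–3200 m, saturated adiabatic: Δz = 3.2 km ⇒ ΔT = -19.52°C; T = -11.12°C

-11.12°C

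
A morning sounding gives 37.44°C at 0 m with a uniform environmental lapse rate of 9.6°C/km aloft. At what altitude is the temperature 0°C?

Height above start = (37.44 − 0) / 9.6 = 3.9 km
Altitude = 0 m + 3900 m = 3900 m

3900 m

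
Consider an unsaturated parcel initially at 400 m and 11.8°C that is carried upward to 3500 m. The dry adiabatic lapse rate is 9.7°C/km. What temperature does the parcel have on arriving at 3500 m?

400 → 3500 m (dry adiabatic, 9.7°C/km): ΔT = -9.7 × 3.1 = -30.07°C → T = -18.27°C

-18.27°C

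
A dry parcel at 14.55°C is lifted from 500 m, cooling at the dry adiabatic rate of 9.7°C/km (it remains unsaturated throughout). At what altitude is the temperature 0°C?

Height above start = (14.55 − 0) / 9.7 = 1.5 km
Altitude = 500 m + 1500 m = 2000 m

2000 m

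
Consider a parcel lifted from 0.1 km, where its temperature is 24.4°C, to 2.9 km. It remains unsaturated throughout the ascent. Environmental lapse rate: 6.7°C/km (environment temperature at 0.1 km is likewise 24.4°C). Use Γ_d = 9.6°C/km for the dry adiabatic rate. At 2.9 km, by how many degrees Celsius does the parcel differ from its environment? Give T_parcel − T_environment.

Parcel:
  100–2900 m, dry: Δz = 2.8 km ⇒ ΔT = -26.88°C; T = -2.48°C
Environment:
  100–2900 m, environment: Δz = 2.8 km ⇒ ΔT = -18.76°C; T = 5.64°C
T_parcel − T_env = -2.48 − 5.64 = -8.12°C

-8.12°C (parcel cooler than environment)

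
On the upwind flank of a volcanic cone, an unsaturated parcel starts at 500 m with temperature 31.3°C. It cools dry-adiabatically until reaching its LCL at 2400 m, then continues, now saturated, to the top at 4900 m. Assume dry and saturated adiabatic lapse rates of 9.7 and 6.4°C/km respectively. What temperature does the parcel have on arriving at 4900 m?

From 500 m to 2400 m (dry): cools by 9.7 × 1.9 = 18.43°C, giving 12.87°C.
From 2400 m to 4900 m (saturated): cools by 6.4 × 2.5 = 16°C, giving -3.13°C.

-3.13°C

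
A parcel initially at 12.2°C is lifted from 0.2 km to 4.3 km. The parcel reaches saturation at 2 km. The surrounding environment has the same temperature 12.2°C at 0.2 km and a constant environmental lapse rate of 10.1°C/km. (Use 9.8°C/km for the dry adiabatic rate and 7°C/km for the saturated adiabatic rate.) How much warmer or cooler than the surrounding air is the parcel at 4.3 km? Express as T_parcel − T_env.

Parcel:
  Dry to 2000 m: -9.8 × 1.8 km = -17.64°C, so T = -5.44°C.
  Saturated to 4300 m: -7 × 2.3 km = -16.1°C, so T = -21.54°C.
Environment:
  Environment to 4300 m: -10.1 × 4.1 km = -41.41°C, so T = -29.21°C.
T_parcel − T_env = -21.54 − (-29.21) = +7.67°C

+7.67°C (parcel warmer than environment)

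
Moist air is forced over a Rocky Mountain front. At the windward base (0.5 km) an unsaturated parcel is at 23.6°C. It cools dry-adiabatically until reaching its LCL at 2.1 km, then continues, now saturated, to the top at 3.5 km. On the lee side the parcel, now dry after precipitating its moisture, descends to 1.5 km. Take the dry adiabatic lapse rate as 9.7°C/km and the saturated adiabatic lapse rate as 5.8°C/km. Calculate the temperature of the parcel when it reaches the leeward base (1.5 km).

500–2100 m, dry: Δz = 1.6 km ⇒ ΔT = -15.52°C; T = 8.08°C
2100–3500 m, saturated: Δz = 1.4 km ⇒ ΔT = -8.12°C; T = -0.04°C
3500–1500 m, dry descent: Δz = 2 km ⇒ ΔT = +19.4°C; T = 19.36°C

19.36°C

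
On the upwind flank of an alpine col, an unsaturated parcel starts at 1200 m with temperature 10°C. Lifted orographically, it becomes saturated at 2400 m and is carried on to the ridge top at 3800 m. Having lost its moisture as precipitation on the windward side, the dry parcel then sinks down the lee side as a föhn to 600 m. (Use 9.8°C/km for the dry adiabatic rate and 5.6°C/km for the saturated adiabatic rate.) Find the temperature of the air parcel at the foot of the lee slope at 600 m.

1200–2400 m, dry: Δz = 1.2 km ⇒ ΔT = -11.76°C; T = -1.76°C
2400–3800 m, saturated: Δz = 1.4 km ⇒ ΔT = -7.84°C; T = -9.6°C
3800–600 m, dry descent: Δz = 3.2 km ⇒ ΔT = +31.36°C; T = 21.76°C

21.76°C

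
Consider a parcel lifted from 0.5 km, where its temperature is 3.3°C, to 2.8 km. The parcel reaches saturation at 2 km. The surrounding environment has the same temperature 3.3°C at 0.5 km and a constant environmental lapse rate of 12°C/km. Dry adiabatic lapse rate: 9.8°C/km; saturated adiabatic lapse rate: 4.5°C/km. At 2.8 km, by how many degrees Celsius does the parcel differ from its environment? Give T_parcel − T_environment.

+9.3°C (parcel warmer than environment)

Parcel:
  Dry to 2000 m: -9.8 × 1.5 km = -14.7°C, so T = -11.4°C.
  Saturated to 2800 m: -4.5 × 0.8 km = -3.6°C, so T = -15°C.
Environment:
  Environment to 2800 m: -12 × 2.3 km = -27.6°C, so T = -24.3°C.
T_parcel − T_env = -15 − (-24.3) = +9.3°C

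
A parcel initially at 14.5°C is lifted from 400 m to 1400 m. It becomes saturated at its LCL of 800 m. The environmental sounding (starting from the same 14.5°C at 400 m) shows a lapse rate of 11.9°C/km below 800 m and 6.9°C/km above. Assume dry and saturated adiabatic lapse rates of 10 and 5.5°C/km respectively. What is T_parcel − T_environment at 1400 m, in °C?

+1.6°C (parcel warmer than environment)

Parcel:
  From 400 m to 800 m (dry): cools by 10 × 0.4 = 4°C, giving 10.5°C.
  From 800 m to 1400 m (saturated): cools by 5.5 × 0.6 = 3.3°C, giving 7.2°C.
Environment:
  From 400 m to 800 m (environment, lower layer): cools by 11.9 × 0.4 = 4.76°C, giving 9.74°C.
  From 800 m to 1400 m (environment, upper layer): cools by 6.9 × 0.6 = 4.14°C, giving 5.6°C.
T_parcel − T_env = 7.2 − 5.6 = +1.6°C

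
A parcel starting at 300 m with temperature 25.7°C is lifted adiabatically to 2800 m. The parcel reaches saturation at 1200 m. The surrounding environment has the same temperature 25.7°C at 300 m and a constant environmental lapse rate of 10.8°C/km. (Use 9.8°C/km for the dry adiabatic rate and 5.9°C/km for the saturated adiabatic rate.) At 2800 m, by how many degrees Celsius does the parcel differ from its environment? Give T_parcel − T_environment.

+8.74°C (parcel warmer than environment)

Parcel:
  From 300 m to 1200 m (dry): cools by 9.8 × 0.9 = 8.82°C, giving 16.88°C.
  From 1200 m to 2800 m (saturated): cools by 5.9 × 1.6 = 9.44°C, giving 7.44°C.
Environment:
  From 300 m to 2800 m (environment): cools by 10.8 × 2.5 = 27°C, giving -1.3°C.
T_parcel − T_env = 7.44 − (-1.3) = +8.74°C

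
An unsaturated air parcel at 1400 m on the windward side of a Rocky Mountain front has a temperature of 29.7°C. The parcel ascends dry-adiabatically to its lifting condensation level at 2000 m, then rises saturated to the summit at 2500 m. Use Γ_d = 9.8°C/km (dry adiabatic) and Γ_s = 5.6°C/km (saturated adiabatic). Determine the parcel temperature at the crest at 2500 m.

21.02°C

Dry to 2000 m: -9.8 × 0.6 km = -5.88°C, so T = 23.82°C.
Saturated to 2500 m: -5.6 × 0.5 km = -2.8°C, so T = 21.02°C.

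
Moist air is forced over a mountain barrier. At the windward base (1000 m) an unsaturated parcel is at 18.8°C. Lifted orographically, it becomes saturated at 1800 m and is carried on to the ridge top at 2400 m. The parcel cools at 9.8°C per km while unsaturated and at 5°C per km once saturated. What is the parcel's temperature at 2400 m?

7.96°C

1000–1800 m, dry: Δz = 0.8 km ⇒ ΔT = -7.84°C; T = 10.96°C
1800–2400 m, saturated: Δz = 0.6 km ⇒ ΔT = -3°C; T = 7.96°C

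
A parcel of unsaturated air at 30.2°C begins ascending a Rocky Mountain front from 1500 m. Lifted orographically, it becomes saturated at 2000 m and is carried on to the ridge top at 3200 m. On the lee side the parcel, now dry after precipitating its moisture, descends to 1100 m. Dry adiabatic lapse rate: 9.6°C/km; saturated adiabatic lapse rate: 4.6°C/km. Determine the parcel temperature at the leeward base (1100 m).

40.04°C

From 1500 m to 2000 m (dry): cools by 9.6 × 0.5 = 4.8°C, giving 25.4°C.
From 2000 m to 3200 m (saturated): cools by 4.6 × 1.2 = 5.52°C, giving 19.88°C.
From 3200 m to 1100 m (dry descent): warms by 9.6 × 2.1 = 20.16°C, giving 40.04°C.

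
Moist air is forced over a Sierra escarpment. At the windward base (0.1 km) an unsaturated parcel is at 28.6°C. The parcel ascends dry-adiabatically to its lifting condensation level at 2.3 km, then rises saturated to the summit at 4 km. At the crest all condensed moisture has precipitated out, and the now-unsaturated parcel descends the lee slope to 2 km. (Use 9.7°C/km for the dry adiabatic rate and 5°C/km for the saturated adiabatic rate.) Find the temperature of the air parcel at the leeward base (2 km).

100–2300 m, dry: Δz = 2.2 km ⇒ ΔT = -21.34°C; T = 7.26°C
2300–4000 m, saturated: Δz = 1.7 km ⇒ ΔT = -8.5°C; T = -1.24°C
4000–2000 m, dry descent: Δz = 2 km ⇒ ΔT = +19.4°C; T = 18.16°C

18.16°C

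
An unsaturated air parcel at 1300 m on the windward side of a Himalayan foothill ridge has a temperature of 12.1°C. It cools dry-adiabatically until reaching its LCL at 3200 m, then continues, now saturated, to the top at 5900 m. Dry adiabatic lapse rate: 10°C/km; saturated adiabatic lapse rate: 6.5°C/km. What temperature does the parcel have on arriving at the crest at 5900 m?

1300 → 3200 m (dry, 10°C/km): ΔT = -10 × 1.9 = -19°C → T = -6.9°C
3200 → 5900 m (saturated, 6.5°C/km): ΔT = -6.5 × 2.7 = -17.55°C → T = -24.45°C

-24.45°C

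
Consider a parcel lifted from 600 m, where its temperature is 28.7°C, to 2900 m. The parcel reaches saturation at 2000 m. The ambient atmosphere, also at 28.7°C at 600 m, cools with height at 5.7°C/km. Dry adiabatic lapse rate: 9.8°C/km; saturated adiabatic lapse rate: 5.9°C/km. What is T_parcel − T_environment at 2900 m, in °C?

-5.92°C (parcel cooler than environment)

Parcel:
  600 → 2000 m (dry, 9.8°C/km): ΔT = -9.8 × 1.4 = -13.72°C → T = 14.98°C
  2000 → 2900 m (saturated, 5.9°C/km): ΔT = -5.9 × 0.9 = -5.31°C → T = 9.67°C
Environment:
  600 → 2900 m (environment, 5.7°C/km): ΔT = -5.7 × 2.3 = -13.11°C → T = 15.59°C
T_parcel − T_env = 9.67 − 15.59 = -5.92°C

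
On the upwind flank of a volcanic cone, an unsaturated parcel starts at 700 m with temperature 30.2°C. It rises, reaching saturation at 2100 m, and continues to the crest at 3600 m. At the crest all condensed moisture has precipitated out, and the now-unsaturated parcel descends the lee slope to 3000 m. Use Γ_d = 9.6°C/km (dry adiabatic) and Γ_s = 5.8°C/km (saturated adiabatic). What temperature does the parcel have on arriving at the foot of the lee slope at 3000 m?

13.82°C

From 700 m to 2100 m (dry): cools by 9.6 × 1.4 = 13.44°C, giving 16.76°C.
From 2100 m to 3600 m (saturated): cools by 5.8 × 1.5 = 8.7°C, giving 8.06°C.
From 3600 m to 3000 m (dry descent): warms by 9.6 × 0.6 = 5.76°C, giving 13.82°C.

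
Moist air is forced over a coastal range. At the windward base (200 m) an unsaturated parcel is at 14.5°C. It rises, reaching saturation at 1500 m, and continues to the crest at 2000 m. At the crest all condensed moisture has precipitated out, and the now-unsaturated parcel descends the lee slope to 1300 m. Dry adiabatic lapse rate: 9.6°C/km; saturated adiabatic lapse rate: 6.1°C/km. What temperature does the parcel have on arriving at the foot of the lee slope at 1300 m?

200 → 1500 m (dry, 9.6°C/km): ΔT = -9.6 × 1.3 = -12.48°C → T = 2.02°C
1500 → 2000 m (saturated, 6.1°C/km): ΔT = -6.1 × 0.5 = -3.05°C → T = -1.03°C
2000 → 1300 m (dry descent, 9.6°C/km): ΔT = +9.6 × 0.7 = +6.72°C → T = 5.69°C

5.69°C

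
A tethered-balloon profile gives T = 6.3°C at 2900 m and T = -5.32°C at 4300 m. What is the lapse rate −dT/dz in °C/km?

Γ = −ΔT/Δz = (6.3 − (-5.32)) / (4300 − 2900) m
  = 11.62°C / 1.4 km = 8.3°C/km

8.3°C/km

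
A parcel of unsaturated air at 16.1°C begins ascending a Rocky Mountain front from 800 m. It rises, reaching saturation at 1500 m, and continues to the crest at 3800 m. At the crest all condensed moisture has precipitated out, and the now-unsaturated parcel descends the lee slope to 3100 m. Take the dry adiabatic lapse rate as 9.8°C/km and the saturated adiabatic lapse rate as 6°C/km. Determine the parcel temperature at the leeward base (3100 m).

Dry to 1500 m: -9.8 × 0.7 km = -6.86°C, so T = 9.24°C.
Saturated to 3800 m: -6 × 2.3 km = -13.8°C, so T = -4.56°C.
Dry descent to 3100 m: +9.8 × 0.7 km = +6.86°C, so T = 2.3°C.

2.3°C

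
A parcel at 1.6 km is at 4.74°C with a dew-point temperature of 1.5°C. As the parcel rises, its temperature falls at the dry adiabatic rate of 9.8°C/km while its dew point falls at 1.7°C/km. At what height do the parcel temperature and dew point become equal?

T and T_d converge at 9.8 − 1.7 = 8.1°C per km
Height above start = (4.74 − 1.5) / 8.1 = 0.4 km
LCL altitude = 1600 m + 400 m = 2000 m

2 km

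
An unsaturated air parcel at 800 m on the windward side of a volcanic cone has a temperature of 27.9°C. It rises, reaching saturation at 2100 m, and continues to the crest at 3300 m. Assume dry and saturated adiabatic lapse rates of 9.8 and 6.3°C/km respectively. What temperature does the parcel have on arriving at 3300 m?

800 → 2100 m (dry, 9.8°C/km): ΔT = -9.8 × 1.3 = -12.74°C → T = 15.16°C
2100 → 3300 m (saturated, 6.3°C/km): ΔT = -6.3 × 1.2 = -7.56°C → T = 7.6°C

7.6°C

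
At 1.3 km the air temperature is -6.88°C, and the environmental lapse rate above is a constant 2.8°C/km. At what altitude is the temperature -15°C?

Height above start = (-6.88 − (-15)) / 2.8 = 2.9 km
Altitude = 1300 m + 2900 m = 4200 m

4.2 km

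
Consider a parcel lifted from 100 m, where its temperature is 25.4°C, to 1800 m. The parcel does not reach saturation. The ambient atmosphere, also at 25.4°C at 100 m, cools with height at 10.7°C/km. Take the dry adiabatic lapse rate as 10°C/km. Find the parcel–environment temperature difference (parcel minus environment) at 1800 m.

Parcel:
  100 → 1800 m (dry, 10°C/km): ΔT = -10 × 1.7 = -17°C → T = 8.4°C
Environment:
  100 → 1800 m (environment, 10.7°C/km): ΔT = -10.7 × 1.7 = -18.19°C → T = 7.21°C
T_parcel − T_env = 8.4 − 7.21 = +1.19°C

+1.19°C (parcel warmer than environment)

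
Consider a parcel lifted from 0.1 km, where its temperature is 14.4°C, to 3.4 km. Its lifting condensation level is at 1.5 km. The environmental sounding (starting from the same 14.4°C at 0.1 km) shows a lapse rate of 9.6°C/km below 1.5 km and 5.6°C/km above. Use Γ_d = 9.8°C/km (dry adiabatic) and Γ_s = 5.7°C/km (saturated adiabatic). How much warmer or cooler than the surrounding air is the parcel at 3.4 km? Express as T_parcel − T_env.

-0.47°C (parcel cooler than environment)

Parcel:
  100 → 1500 m (dry, 9.8°C/km): ΔT = -9.8 × 1.4 = -13.72°C → T = 0.68°C
  1500 → 3400 m (saturated, 5.7°C/km): ΔT = -5.7 × 1.9 = -10.83°C → T = -10.15°C
Environment:
  100 → 1500 m (environment, lower layer, 9.6°C/km): ΔT = -9.6 × 1.4 = -13.44°C → T = 0.96°C
  1500 → 3400 m (environment, upper layer, 5.6°C/km): ΔT = -5.6 × 1.9 = -10.64°C → T = -9.68°C
T_parcel − T_env = -10.15 − (-9.68) = -0.47°C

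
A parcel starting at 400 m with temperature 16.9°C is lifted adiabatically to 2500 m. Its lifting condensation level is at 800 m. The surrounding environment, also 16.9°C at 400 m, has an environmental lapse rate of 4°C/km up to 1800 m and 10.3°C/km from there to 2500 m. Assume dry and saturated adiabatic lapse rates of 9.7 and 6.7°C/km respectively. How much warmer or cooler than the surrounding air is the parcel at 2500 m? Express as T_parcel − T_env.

-2.46°C (parcel cooler than environment)

Parcel:
  400 → 800 m (dry, 9.7°C/km): ΔT = -9.7 × 0.4 = -3.88°C → T = 13.02°C
  800 → 2500 m (saturated, 6.7°C/km): ΔT = -6.7 × 1.7 = -11.39°C → T = 1.63°C
Environment:
  400 → 1800 m (environment, lower layer, 4°C/km): ΔT = -4 × 1.4 = -5.6°C → T = 11.3°C
  1800 → 2500 m (environment, upper layer, 10.3°C/km): ΔT = -10.3 × 0.7 = -7.21°C → T = 4.09°C
T_parcel − T_env = 1.63 − 4.09 = -2.46°C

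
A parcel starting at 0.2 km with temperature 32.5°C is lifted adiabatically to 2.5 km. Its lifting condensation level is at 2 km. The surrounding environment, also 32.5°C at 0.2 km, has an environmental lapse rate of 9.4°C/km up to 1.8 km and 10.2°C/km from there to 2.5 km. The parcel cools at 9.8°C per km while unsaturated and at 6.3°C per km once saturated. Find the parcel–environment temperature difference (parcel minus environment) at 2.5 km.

+1.39°C (parcel warmer than environment)

Parcel:
  From 200 m to 2000 m (dry): cools by 9.8 × 1.8 = 17.64°C, giving 14.86°C.
  From 2000 m to 2500 m (saturated): cools by 6.3 × 0.5 = 3.15°C, giving 11.71°C.
Environment:
  From 200 m to 1800 m (environment, lower layer): cools by 9.4 × 1.6 = 15.04°C, giving 17.46°C.
  From 1800 m to 2500 m (environment, upper layer): cools by 10.2 × 0.7 = 7.14°C, giving 10.32°C.
T_parcel − T_env = 11.71 − 10.32 = +1.39°C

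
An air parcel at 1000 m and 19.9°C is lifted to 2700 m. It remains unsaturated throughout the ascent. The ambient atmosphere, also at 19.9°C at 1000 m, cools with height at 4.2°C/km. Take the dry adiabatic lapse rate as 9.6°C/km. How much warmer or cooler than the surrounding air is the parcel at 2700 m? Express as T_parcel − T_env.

Parcel:
  1000 → 2700 m (dry, 9.6°C/km): ΔT = -9.6 × 1.7 = -16.32°C → T = 3.58°C
Environment:
  1000 → 2700 m (environment, 4.2°C/km): ΔT = -4.2 × 1.7 = -7.14°C → T = 12.76°C
T_parcel − T_env = 3.58 − 12.76 = -9.18°C

-9.18°C (parcel cooler than environment)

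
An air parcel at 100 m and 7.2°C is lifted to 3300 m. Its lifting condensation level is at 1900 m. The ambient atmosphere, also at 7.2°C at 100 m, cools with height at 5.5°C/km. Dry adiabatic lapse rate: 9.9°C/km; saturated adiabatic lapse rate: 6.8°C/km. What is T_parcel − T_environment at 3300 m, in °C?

Parcel:
  100–1900 m, dry: Δz = 1.8 km ⇒ ΔT = -17.82°C; T = -10.62°C
  1900–3300 m, saturated: Δz = 1.4 km ⇒ ΔT = -9.52°C; T = -20.14°C
Environment:
  100–3300 m, environment: Δz = 3.2 km ⇒ ΔT = -17.6°C; T = -10.4°C
T_parcel − T_env = -20.14 − (-10.4) = -9.74°C

-9.74°C (parcel cooler than environment)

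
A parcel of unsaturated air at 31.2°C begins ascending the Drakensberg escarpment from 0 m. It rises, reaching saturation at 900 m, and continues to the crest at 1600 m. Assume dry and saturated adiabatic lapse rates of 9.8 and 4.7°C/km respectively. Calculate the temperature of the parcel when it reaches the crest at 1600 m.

19.09°C

From 0 m to 900 m (dry): cools by 9.8 × 0.9 = 8.82°C, giving 22.38°C.
From 900 m to 1600 m (saturated): cools by 4.7 × 0.7 = 3.29°C, giving 19.09°C.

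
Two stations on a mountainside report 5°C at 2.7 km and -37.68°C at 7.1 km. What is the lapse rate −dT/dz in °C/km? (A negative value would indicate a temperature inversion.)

Γ = −ΔT/Δz = (5 − (-37.68)) / (7100 − 2700) m
  = 42.68°C / 4.4 km = 9.7°C/km

9.7°C/km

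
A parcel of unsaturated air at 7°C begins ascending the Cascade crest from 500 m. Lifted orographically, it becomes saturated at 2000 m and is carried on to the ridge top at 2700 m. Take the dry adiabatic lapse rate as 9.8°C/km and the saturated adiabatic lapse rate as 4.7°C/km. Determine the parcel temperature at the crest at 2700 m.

Dry to 2000 m: -9.8 × 1.5 km = -14.7°C, so T = -7.7°C.
Saturated to 2700 m: -4.7 × 0.7 km = -3.29°C, so T = -10.99°C.

-10.99°C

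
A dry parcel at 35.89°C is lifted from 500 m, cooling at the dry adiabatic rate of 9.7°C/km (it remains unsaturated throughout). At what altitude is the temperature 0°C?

Height above start = (35.89 − 0) / 9.7 = 3.7 km
Altitude = 500 m + 3700 m = 4200 m

4200 m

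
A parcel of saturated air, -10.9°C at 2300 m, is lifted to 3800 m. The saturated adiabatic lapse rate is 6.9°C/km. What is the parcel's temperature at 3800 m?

-21.25°C

From 2300 m to 3800 m (saturated adiabatic): cools by 6.9 × 1.5 = 10.35°C, giving -21.25°C.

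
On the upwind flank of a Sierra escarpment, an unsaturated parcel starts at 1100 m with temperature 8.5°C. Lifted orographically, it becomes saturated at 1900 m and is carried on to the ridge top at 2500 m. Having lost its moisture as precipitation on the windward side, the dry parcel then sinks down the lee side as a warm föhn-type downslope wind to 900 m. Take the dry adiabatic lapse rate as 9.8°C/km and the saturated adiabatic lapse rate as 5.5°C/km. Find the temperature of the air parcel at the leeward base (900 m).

From 1100 m to 1900 m (dry): cools by 9.8 × 0.8 = 7.84°C, giving 0.66°C.
From 1900 m to 2500 m (saturated): cools by 5.5 × 0.6 = 3.3°C, giving -2.64°C.
From 2500 m to 900 m (dry descent): warms by 9.8 × 1.6 = 15.68°C, giving 13.04°C.

13.04°C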